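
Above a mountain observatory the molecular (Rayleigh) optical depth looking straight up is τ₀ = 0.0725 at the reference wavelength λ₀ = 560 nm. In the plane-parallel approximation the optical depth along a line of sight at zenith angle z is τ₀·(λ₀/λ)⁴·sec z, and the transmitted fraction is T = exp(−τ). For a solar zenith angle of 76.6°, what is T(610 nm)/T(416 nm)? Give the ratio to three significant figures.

Airmass: sec 76.6° = 4.3150.
τ(610 nm) = 0.0725 × (560/610)⁴ × 4.3150 = 0.0725 × 0.7103 × 4.3150 = 0.2222.
τ(416 nm) = 0.0725 × (560/416)⁴ × 4.3150 = 0.0725 × 3.2838 × 4.3150 = 1.0273.
T(610)/T(416) = exp(τ_B − τ_A) = exp(0.8051) = 2.2369.

2.24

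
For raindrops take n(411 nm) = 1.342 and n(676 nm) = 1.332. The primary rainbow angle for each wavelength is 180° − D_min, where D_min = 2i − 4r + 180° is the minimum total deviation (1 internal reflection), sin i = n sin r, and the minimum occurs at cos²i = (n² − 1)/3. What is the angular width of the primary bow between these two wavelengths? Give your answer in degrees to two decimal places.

1.44°

At 411 nm (n = 1.342): cos²i = 0.26699 → i = 58.888°, r = 39.641°, D_min = 139.213°, rainbow angle = 40.787°.
At 676 nm (n = 1.332): cos²i = 0.25807 → i = 59.469°, r = 40.290°, D_min = 137.776°, rainbow angle = 42.224°.
Angular width = |40.787° − 42.224°| = 1.437°.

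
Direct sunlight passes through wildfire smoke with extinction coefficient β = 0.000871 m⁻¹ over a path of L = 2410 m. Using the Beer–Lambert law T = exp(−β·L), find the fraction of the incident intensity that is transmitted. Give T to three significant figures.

τ = β·L = 0.000871 × 2410 = 2.0991.
T = exp(−2.0991) = 0.1226.

0.123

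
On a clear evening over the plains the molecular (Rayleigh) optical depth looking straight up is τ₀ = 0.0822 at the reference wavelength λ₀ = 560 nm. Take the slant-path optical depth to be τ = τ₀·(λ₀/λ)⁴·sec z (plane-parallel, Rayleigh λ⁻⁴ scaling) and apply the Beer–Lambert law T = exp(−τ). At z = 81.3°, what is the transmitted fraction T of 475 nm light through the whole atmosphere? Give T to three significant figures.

sec 81.3° = 6.6111.
τ = 0.0822 × (560/475)⁴ × 6.6111 = 0.0822 × 1.9319 × 6.6111 = 1.0498.
T = exp(−1.0498) = 0.3500.

0.350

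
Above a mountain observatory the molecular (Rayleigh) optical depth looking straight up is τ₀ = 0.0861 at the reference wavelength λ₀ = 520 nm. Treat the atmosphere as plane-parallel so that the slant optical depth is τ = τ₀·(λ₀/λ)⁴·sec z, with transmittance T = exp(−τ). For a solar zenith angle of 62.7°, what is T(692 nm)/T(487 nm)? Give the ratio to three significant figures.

Airmass: sec 62.7° = 2.1803.
τ(692 nm) = 0.0861 × (520/692)⁴ × 2.1803 = 0.0861 × 0.3189 × 2.1803 = 0.0599.
τ(487 nm) = 0.0861 × (520/487)⁴ × 2.1803 = 0.0861 × 1.2999 × 2.1803 = 0.2440.
T(692)/T(487) = exp(τ_B − τ_A) = exp(0.1842) = 1.2022.

1.20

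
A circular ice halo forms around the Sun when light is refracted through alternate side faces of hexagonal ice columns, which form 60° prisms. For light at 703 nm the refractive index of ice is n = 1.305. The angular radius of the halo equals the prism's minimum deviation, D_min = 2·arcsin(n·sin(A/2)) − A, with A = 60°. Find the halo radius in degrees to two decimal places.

n·sin(A/2) = 1.305 × sin 30° = 1.305 × 0.5000 = 0.6525.
D_min = 2·arcsin(0.6525) − 60° = 2 × 40.730° − 60° = 21.461°.

21.46°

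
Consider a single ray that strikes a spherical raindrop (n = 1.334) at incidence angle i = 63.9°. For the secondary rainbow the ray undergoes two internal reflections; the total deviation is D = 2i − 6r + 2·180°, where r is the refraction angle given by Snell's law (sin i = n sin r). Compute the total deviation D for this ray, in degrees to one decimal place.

sin r = sin 63.9° / 1.334 = 0.8980/1.334 = 0.6732; r = 42.31°.
D = 2·63.9° − 6·42.31° + 2·180° = 127.80° − 253.88° + 360° = 233.92°.

233.9°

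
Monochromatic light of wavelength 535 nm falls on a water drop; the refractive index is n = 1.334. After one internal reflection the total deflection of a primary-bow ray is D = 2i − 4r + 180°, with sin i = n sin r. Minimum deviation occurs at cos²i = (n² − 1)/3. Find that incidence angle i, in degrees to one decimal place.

59.4°

cos²i = (1.334² − 1)/3 = (1.77956 − 1)/3 = 0.25985.
cos i = 0.50976, so i = 59.352°.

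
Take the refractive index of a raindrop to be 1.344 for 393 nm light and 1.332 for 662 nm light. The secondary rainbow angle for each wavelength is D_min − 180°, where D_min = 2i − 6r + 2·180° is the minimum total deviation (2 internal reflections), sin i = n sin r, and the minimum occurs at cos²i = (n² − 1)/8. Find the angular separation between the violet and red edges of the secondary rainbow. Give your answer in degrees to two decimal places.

At 393 nm (n = 1.344): cos²i = 0.10079 → i = 71.490°, r = 44.874°, D_min = 233.733°, rainbow angle = 53.733°.
At 662 nm (n = 1.332): cos²i = 0.09678 → i = 71.875°, r = 45.520°, D_min = 230.628°, rainbow angle = 50.628°.
Angular width = |53.733° − 50.628°| = 3.104°.

3.10°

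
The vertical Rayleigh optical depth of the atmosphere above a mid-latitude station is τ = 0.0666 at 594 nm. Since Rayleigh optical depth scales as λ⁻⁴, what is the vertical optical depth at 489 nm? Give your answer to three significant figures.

τ(489 nm) = τ(594 nm) × (594/489)⁴ = 0.0666 × (1.2147)⁴ = 0.0666 × 2.1773 = 0.1450.

0.145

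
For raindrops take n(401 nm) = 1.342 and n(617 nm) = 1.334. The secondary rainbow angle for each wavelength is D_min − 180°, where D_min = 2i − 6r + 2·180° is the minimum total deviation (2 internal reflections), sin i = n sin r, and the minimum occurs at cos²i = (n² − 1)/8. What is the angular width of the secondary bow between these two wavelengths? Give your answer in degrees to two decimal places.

At 401 nm (n = 1.342): cos²i = 0.10012 → i = 71.554°, r = 44.981°, D_min = 233.222°, rainbow angle = 53.222°.
At 617 nm (n = 1.334): cos²i = 0.09744 → i = 71.810°, r = 45.411°, D_min = 231.153°, rainbow angle = 51.153°.
Angular width = |53.222° − 51.153°| = 2.070°.

2.07°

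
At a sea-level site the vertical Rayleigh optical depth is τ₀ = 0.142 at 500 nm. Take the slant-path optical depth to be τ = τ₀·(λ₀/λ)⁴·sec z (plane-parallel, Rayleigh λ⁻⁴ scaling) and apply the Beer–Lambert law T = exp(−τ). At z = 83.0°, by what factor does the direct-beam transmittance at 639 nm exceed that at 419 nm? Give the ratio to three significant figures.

6.86

Airmass: sec 83.0° = 8.2055.
τ(639 nm) = 0.142 × (500/639)⁴ × 8.2055 = 0.142 × 0.3749 × 8.2055 = 0.4368.
τ(419 nm) = 0.142 × (500/419)⁴ × 8.2055 = 0.142 × 2.0278 × 8.2055 = 2.3628.
T(639)/T(419) = exp(τ_B − τ_A) = exp(1.9260) = 6.8617.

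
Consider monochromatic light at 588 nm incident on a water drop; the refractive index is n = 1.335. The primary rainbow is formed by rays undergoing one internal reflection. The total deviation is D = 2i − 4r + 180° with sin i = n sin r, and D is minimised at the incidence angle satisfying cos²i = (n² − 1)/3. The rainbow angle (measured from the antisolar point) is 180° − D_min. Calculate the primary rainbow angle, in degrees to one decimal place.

41.8°

cos²i = (1.78222 − 1)/3 = 0.26074; i = arccos(0.51063) = 59.294°.
sin r = sin 59.294°/1.335 = 0.64405; r = 40.094°.
D_min = 2·59.294° − 4·40.094° + 180° = 138.212°.
Rainbow angle = 180° − D_min = 41.788°.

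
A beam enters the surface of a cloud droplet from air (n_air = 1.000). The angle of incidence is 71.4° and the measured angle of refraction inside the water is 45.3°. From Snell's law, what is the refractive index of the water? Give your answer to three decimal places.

1.333

n = sin θ_i / sin θ_r = sin 71.4° / sin 45.3° = 0.9478 / 0.7108 = 1.3334.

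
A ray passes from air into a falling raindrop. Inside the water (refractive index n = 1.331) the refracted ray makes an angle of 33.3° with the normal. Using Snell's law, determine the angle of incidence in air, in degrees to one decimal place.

Snell: sin θ_i = n · sin θ_r = 1.331 × sin 33.3° = 1.331 × 0.5490 = 0.7307.
θ_i = arcsin(0.7307) = 46.95°.

46.9°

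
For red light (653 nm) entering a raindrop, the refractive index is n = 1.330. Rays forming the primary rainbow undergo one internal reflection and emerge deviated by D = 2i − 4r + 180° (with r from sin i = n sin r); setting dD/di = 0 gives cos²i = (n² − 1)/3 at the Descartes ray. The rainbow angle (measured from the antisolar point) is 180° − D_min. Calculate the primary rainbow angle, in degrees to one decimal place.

cos²i = (1.76890 − 1)/3 = 0.25630; i = arccos(0.50626) = 59.585°.
sin r = sin 59.585°/1.330 = 0.64841; r = 40.422°.
D_min = 2·59.585° − 4·40.422° + 180° = 137.484°.
Rainbow angle = 180° − D_min = 42.516°.

42.5°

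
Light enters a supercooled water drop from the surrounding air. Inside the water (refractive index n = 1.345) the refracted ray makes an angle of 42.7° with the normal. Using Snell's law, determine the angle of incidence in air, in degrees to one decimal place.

65.8°

Snell: sin θ_i = n · sin θ_r = 1.345 × sin 42.7° = 1.345 × 0.6782 = 0.9121.
θ_i = arcsin(0.9121) = 65.80°.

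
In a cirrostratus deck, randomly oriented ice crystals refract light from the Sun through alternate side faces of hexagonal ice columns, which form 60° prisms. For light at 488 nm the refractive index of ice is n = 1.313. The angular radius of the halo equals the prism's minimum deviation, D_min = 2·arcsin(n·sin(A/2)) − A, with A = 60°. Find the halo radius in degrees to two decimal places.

n·sin(A/2) = 1.313 × sin 30° = 1.313 × 0.5000 = 0.6565.
D_min = 2·arcsin(0.6565) − 60° = 2 × 41.033° − 60° = 22.067°.

22.07°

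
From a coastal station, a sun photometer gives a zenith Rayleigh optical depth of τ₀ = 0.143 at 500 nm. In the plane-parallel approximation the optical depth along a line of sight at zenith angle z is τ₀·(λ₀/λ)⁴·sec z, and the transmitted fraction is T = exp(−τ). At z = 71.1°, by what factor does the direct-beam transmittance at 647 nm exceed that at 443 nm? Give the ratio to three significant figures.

1.75

Airmass: sec 71.1° = 3.0872.
τ(647 nm) = 0.143 × (500/647)⁴ × 3.0872 = 0.143 × 0.3567 × 3.0872 = 0.1575.
τ(443 nm) = 0.143 × (500/443)⁴ × 3.0872 = 0.143 × 1.6228 × 3.0872 = 0.7164.
T(647)/T(443) = exp(τ_B − τ_A) = exp(0.5590) = 1.7489.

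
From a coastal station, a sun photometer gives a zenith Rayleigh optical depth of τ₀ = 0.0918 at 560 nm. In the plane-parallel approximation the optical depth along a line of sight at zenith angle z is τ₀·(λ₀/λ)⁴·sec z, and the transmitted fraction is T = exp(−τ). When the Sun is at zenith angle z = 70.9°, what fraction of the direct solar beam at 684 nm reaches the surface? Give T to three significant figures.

0.882

sec 70.9° = 3.0561.
τ = 0.0918 × (560/684)⁴ × 3.0561 = 0.0918 × 0.4493 × 3.0561 = 0.1260.
T = exp(−0.1260) = 0.8816.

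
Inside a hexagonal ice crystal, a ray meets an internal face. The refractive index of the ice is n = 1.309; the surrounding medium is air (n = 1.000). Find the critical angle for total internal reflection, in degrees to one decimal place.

49.8°

sin θ_c = n_air / n = 1.000 / 1.309 = 0.7639.
θ_c = arcsin(0.7639) = 49.81°.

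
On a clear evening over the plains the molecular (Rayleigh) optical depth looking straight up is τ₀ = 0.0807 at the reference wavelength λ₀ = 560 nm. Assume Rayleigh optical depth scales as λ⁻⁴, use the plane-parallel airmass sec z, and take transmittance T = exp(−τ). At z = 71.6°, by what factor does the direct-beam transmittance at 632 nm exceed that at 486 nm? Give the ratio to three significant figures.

Airmass: sec 71.6° = 3.1681.
τ(632 nm) = 0.0807 × (560/632)⁴ × 3.1681 = 0.0807 × 0.6164 × 3.1681 = 0.1576.
τ(486 nm) = 0.0807 × (560/486)⁴ × 3.1681 = 0.0807 × 1.7628 × 3.1681 = 0.4507.
T(632)/T(486) = exp(τ_B − τ_A) = exp(0.2931) = 1.3406.

1.34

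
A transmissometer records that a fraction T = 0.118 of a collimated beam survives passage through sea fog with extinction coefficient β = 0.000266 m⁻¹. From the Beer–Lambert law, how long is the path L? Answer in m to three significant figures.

Beer–Lambert: T = exp(−βL) ⇒ L = −ln(T)/β = −ln(0.118)/0.000266 = 2.1371/0.000266 = 8034 m.

8030 m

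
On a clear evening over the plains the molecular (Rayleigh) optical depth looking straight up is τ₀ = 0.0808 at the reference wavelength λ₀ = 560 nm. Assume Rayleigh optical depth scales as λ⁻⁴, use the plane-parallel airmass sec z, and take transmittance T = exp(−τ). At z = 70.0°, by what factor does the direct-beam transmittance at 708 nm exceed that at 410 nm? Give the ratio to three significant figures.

2.07

Airmass: sec 70.0° = 2.9238.
τ(708 nm) = 0.0808 × (560/708)⁴ × 2.9238 = 0.0808 × 0.3914 × 2.9238 = 0.0925.
τ(410 nm) = 0.0808 × (560/410)⁴ × 2.9238 = 0.0808 × 3.4803 × 2.9238 = 0.8222.
T(708)/T(410) = exp(τ_B − τ_A) = exp(0.7297) = 2.0745.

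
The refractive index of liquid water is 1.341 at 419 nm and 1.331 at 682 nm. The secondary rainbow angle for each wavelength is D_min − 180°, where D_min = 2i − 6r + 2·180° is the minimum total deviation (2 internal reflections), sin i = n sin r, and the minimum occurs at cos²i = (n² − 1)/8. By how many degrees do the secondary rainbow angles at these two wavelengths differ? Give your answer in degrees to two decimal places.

2.60°

At 419 nm (n = 1.341): cos²i = 0.09979 → i = 71.586°, r = 45.034°, D_min = 232.966°, rainbow angle = 52.966°.
At 682 nm (n = 1.331): cos²i = 0.09645 → i = 71.907°, r = 45.575°, D_min = 230.365°, rainbow angle = 50.365°.
Angular width = |52.966° − 50.365°| = 2.601°.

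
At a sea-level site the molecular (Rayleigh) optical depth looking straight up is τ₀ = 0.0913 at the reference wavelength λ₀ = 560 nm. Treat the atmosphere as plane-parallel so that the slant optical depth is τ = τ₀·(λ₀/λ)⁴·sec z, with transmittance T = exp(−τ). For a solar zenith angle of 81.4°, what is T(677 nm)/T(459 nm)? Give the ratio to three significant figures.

Airmass: sec 81.4° = 6.6874.
τ(677 nm) = 0.0913 × (560/677)⁴ × 6.6874 = 0.0913 × 0.4682 × 6.6874 = 0.2858.
τ(459 nm) = 0.0913 × (560/459)⁴ × 6.6874 = 0.0913 × 2.2157 × 6.6874 = 1.3528.
T(677)/T(459) = exp(τ_B − τ_A) = exp(1.0669) = 2.9065.

2.91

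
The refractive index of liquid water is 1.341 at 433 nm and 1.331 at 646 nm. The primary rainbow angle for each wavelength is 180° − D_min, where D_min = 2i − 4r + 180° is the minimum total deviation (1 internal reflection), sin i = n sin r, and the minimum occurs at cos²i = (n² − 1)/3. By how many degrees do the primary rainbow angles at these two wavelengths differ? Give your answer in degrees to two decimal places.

At 433 nm (n = 1.341): cos²i = 0.26609 → i = 58.946°, r = 39.705°, D_min = 139.071°, rainbow angle = 40.929°.
At 646 nm (n = 1.331): cos²i = 0.25719 → i = 59.527°, r = 40.356°, D_min = 137.630°, rainbow angle = 42.370°.
Angular width = |40.929° − 42.370°| = 1.441°.

1.44°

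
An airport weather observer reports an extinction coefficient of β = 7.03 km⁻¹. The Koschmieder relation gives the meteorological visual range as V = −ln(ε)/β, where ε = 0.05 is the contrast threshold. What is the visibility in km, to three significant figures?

V = −ln(0.05) / 7.03 = 2.996 / 7.03 = 0.4261 km.

0.426 km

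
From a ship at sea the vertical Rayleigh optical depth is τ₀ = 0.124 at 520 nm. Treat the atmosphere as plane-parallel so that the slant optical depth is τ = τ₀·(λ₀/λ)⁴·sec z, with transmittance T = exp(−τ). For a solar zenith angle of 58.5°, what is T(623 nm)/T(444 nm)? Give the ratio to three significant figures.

Airmass: sec 58.5° = 1.9139.
τ(623 nm) = 0.124 × (520/623)⁴ × 1.9139 = 0.124 × 0.4854 × 1.9139 = 0.1152.
τ(444 nm) = 0.124 × (520/444)⁴ × 1.9139 = 0.124 × 1.8814 × 1.9139 = 0.4465.
T(623)/T(444) = exp(τ_B − τ_A) = exp(0.3313) = 1.3928.

1.39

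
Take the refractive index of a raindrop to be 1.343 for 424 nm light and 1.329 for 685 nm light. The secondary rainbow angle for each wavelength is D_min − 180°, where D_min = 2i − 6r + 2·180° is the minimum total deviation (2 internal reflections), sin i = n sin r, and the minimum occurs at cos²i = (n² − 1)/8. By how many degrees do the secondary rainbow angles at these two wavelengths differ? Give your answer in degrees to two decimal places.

At 424 nm (n = 1.343): cos²i = 0.10046 → i = 71.522°, r = 44.928°, D_min = 233.478°, rainbow angle = 53.478°.
At 685 nm (n = 1.329): cos²i = 0.09578 → i = 71.972°, r = 45.685°, D_min = 229.837°, rainbow angle = 49.837°.
Angular width = |53.478° − 49.837°| = 3.641°.

3.64°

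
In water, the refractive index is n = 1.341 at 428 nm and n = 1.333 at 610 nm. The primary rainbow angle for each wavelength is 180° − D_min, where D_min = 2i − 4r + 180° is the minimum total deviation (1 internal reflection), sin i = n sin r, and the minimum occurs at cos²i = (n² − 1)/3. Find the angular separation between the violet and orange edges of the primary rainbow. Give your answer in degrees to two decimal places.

1.15°

At 428 nm (n = 1.341): cos²i = 0.26609 → i = 58.946°, r = 39.705°, D_min = 139.071°, rainbow angle = 40.929°.
At 610 nm (n = 1.333): cos²i = 0.25896 → i = 59.410°, r = 40.225°, D_min = 137.922°, rainbow angle = 42.078°.
Angular width = |40.929° − 42.078°| = 1.149°.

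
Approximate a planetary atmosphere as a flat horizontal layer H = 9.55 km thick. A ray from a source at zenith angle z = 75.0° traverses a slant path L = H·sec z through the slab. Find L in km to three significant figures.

sec z = 1/cos 75.0° = 3.8637.
L = 9.55 × 3.8637 = 36.898 km.

36.9 km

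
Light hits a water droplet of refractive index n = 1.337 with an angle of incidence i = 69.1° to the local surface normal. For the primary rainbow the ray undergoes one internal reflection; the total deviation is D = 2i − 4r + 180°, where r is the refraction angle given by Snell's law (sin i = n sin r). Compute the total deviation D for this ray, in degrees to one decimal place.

140.9°

sin r = sin 69.1° / 1.337 = 0.9342/1.337 = 0.6987; r = 44.33°.
D = 2·69.1° − 4·44.33° + 180° = 138.20° − 177.30° + 180° = 140.90°.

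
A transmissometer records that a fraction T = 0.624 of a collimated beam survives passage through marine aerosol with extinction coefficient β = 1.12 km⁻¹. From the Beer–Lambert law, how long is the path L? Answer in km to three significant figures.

Beer–Lambert: T = exp(−βL) ⇒ L = −ln(T)/β = −ln(0.624)/1.12 = 0.4716/1.12 = 0.4211 km.

0.421 km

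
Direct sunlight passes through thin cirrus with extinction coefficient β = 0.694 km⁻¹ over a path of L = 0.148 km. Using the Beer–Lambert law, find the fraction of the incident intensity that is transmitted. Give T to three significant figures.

τ = β·L = 0.694 × 0.148 = 0.1027.
T = exp(−0.1027) = 0.9024.

0.902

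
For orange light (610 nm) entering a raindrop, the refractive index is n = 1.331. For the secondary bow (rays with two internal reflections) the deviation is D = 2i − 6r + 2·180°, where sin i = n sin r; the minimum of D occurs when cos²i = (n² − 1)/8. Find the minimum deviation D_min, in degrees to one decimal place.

230.4°

cos²i = (1.77156 − 1)/8 = 0.09645; i = arccos(0.31056) = 71.907°.
sin r = sin 71.907°/1.331 = 0.71417; r = 45.575°.
D_min = 2·71.907° − 6·45.575° + 360° = 230.365°.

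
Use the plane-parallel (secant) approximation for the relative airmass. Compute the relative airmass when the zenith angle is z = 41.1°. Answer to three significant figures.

1.33

X = sec z = 1/cos 41.1° = 1/0.7536 = 1.3270.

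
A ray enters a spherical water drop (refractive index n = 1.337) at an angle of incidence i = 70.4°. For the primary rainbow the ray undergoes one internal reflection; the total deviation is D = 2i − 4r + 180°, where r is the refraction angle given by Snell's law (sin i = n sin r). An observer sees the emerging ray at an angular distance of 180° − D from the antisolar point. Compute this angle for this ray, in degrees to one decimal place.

38.4°

sin r = sin 70.4° / 1.337 = 0.9421/1.337 = 0.7046; r = 44.80°.
D = 2·70.4° − 4·44.80° + 180° = 140.80° − 179.19° + 180° = 141.61°.
Angle from antisolar point = 180° − D = 38.39°.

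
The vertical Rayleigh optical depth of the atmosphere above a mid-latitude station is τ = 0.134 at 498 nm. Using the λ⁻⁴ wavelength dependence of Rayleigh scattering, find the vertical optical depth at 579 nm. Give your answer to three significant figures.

τ(579 nm) = τ(498 nm) × (498/579)⁴ = 0.134 × (0.8601)⁴ = 0.134 × 0.5473 = 0.0733.

0.0733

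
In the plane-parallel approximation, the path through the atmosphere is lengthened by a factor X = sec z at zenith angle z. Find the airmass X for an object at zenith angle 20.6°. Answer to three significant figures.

1.07

X = sec z = 1/cos 20.6° = 1/0.9361 = 1.0683.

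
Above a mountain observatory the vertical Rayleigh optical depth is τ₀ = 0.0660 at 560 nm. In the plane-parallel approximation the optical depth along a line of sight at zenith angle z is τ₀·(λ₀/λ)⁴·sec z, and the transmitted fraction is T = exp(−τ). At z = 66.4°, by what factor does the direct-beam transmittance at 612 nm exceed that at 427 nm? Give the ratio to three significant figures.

Airmass: sec 66.4° = 2.4978.
τ(612 nm) = 0.0660 × (560/612)⁴ × 2.4978 = 0.0660 × 0.7010 × 2.4978 = 0.1156.
τ(427 nm) = 0.0660 × (560/427)⁴ × 2.4978 = 0.0660 × 2.9583 × 2.4978 = 0.4877.
T(612)/T(427) = exp(τ_B − τ_A) = exp(0.3721) = 1.4508.

1.45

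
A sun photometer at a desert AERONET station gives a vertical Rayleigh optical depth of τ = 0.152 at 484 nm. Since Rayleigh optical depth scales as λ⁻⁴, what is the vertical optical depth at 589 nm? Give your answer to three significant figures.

τ(589 nm) = τ(484 nm) × (484/589)⁴ = 0.152 × (0.8217)⁴ = 0.152 × 0.4560 = 0.0693.

0.0693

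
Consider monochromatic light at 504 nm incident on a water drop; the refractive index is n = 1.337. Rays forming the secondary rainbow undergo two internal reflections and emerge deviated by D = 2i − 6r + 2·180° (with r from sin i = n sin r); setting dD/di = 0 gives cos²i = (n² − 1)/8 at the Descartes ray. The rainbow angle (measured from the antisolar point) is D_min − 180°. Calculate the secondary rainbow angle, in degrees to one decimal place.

cos²i = (1.78757 − 1)/8 = 0.09845; i = arccos(0.31376) = 71.714°.
sin r = sin 71.714°/1.337 = 0.71017; r = 45.249°.
D_min = 2·71.714° − 6·45.249° + 360° = 231.934°.
Rainbow angle = D_min − 180° = 51.934°.

51.9°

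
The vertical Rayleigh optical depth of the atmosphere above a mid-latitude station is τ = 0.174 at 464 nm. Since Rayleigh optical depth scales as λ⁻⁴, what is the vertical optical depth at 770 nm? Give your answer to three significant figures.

0.0229

τ(770 nm) = τ(464 nm) × (464/770)⁴ = 0.174 × (0.6026)⁴ = 0.174 × 0.1319 = 0.0229.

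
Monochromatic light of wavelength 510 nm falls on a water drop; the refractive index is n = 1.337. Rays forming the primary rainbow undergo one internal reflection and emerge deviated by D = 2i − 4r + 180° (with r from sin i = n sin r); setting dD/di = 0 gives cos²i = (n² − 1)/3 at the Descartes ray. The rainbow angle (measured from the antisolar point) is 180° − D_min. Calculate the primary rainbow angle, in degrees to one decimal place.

41.5°

cos²i = (1.78757 − 1)/3 = 0.26252; i = arccos(0.51237) = 59.178°.
sin r = sin 59.178°/1.337 = 0.64231; r = 39.964°.
D_min = 2·59.178° − 4·39.964° + 180° = 138.500°.
Rainbow angle = 180° − D_min = 41.500°.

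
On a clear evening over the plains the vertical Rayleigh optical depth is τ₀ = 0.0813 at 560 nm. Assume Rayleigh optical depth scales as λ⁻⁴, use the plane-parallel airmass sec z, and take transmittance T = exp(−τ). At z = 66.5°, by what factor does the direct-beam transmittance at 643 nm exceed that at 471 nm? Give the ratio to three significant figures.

Airmass: sec 66.5° = 2.5078.
τ(643 nm) = 0.0813 × (560/643)⁴ × 2.5078 = 0.0813 × 0.5753 × 2.5078 = 0.1173.
τ(471 nm) = 0.0813 × (560/471)⁴ × 2.5078 = 0.0813 × 1.9983 × 2.5078 = 0.4074.
T(643)/T(471) = exp(τ_B − τ_A) = exp(0.2901) = 1.3366.

1.34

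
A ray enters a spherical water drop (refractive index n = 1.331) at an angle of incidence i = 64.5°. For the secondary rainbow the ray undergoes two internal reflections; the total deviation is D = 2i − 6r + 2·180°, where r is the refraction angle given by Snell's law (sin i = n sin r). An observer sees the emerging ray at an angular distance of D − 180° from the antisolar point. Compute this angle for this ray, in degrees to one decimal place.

sin r = sin 64.5° / 1.331 = 0.9026/1.331 = 0.6781; r = 42.70°.
D = 2·64.5° − 6·42.70° + 2·180° = 129.00° − 256.18° + 360° = 232.82°.
Angle from antisolar point = D − 180° = 52.82°.

52.8°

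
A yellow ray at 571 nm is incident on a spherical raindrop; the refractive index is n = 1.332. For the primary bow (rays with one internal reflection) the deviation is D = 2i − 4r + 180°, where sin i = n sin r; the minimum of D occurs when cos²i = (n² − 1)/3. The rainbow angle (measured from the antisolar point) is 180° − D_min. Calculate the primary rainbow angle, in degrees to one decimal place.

cos²i = (1.77422 − 1)/3 = 0.25807; i = arccos(0.50801) = 59.469°.
sin r = sin 59.469°/1.332 = 0.64666; r = 40.290°.
D_min = 2·59.469° − 4·40.290° + 180° = 137.776°.
Rainbow angle = 180° − D_min = 42.224°.

42.2°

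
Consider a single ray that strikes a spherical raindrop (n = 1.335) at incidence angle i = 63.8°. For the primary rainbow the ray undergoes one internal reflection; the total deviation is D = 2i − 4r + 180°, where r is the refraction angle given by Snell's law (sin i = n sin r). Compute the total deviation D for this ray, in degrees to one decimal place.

138.7°

sin r = sin 63.8° / 1.335 = 0.8973/1.335 = 0.6721; r = 42.23°.
D = 2·63.8° − 4·42.23° + 180° = 127.60° − 168.92° + 180° = 138.68°.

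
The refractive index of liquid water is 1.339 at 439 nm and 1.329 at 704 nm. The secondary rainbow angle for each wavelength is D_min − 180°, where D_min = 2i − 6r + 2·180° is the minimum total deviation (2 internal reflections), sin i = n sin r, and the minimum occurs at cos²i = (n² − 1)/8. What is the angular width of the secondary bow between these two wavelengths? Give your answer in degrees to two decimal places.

At 439 nm (n = 1.339): cos²i = 0.09912 → i = 71.650°, r = 45.141°, D_min = 232.451°, rainbow angle = 52.451°.
At 704 nm (n = 1.329): cos²i = 0.09578 → i = 71.972°, r = 45.685°, D_min = 229.837°, rainbow angle = 49.837°.
Angular width = |52.451° − 49.837°| = 2.614°.

2.61°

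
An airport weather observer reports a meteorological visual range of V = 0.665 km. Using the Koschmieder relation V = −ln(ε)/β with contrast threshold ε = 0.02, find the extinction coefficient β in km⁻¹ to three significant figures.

5.88 km⁻¹

β = −ln(0.02) / V = 3.912 / 0.665 = 5.8827 km⁻¹.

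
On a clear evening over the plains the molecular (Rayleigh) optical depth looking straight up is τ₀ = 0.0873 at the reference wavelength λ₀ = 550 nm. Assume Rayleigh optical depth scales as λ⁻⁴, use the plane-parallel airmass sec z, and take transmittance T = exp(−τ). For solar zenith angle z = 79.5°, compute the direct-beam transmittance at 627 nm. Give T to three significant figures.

0.753

sec 79.5° = 5.4874.
τ = 0.0873 × (550/627)⁴ × 5.4874 = 0.0873 × 0.5921 × 5.4874 = 0.2836.
T = exp(−0.2836) = 0.7530.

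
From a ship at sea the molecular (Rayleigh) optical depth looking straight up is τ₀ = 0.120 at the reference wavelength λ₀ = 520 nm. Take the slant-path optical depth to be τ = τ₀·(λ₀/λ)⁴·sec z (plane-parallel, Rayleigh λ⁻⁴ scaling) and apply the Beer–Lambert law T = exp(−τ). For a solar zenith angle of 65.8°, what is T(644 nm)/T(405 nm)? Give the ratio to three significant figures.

1.96

Airmass: sec 65.8° = 2.4395.
τ(644 nm) = 0.120 × (520/644)⁴ × 2.4395 = 0.120 × 0.4251 × 2.4395 = 0.1244.
τ(405 nm) = 0.120 × (520/405)⁴ × 2.4395 = 0.120 × 2.7176 × 2.4395 = 0.7956.
T(644)/T(405) = exp(τ_B − τ_A) = exp(0.6711) = 1.9564.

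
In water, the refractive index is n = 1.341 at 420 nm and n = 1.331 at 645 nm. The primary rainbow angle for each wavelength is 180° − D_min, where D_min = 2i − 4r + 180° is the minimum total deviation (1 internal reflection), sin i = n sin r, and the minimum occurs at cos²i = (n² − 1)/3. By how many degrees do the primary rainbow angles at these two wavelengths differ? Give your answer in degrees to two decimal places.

1.44°

At 420 nm (n = 1.341): cos²i = 0.26609 → i = 58.946°, r = 39.705°, D_min = 139.071°, rainbow angle = 40.929°.
At 645 nm (n = 1.331): cos²i = 0.25719 → i = 59.527°, r = 40.356°, D_min = 137.630°, rainbow angle = 42.370°.
Angular width = |40.929° − 42.370°| = 1.441°.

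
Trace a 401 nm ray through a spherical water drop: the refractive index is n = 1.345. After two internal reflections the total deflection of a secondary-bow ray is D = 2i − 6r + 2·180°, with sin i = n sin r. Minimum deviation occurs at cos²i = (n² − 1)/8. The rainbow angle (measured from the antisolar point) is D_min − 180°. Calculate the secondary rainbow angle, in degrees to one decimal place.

54.0°

cos²i = (1.80902 − 1)/8 = 0.10113; i = arccos(0.31801) = 71.458°.
sin r = sin 71.458°/1.345 = 0.70490; r = 44.821°.
D_min = 2·71.458° − 6·44.821° + 360° = 233.987°.
Rainbow angle = D_min − 180° = 53.987°.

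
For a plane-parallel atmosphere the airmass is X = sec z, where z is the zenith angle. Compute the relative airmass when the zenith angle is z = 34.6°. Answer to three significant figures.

1.21

X = sec z = 1/cos 34.6° = 1/0.8231 = 1.2149.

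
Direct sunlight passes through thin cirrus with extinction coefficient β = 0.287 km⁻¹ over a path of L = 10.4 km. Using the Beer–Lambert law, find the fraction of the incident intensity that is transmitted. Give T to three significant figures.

0.0505

τ = β·L = 0.287 × 10.4 = 2.9848.
T = exp(−2.9848) = 0.0505.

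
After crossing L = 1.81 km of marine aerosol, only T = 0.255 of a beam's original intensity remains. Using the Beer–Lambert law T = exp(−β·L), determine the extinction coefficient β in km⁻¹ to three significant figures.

0.755 km⁻¹

Beer–Lambert: T = exp(−βL) ⇒ β = −ln(T)/L = −ln(0.255)/1.81 = 1.3665/1.81 = 0.755 km⁻¹.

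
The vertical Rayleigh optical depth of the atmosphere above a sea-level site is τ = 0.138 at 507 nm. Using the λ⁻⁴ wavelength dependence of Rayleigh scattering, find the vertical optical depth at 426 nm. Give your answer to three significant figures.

0.277

τ(426 nm) = τ(507 nm) × (507/426)⁴ = 0.138 × (1.1901)⁴ = 0.138 × 2.0063 = 0.2769.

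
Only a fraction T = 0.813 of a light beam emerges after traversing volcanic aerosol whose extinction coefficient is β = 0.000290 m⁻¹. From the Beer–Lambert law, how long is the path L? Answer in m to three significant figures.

Beer–Lambert: T = exp(−βL) ⇒ L = −ln(T)/β = −ln(0.813)/0.000290 = 0.2070/0.000290 = 713.9 m.

714 m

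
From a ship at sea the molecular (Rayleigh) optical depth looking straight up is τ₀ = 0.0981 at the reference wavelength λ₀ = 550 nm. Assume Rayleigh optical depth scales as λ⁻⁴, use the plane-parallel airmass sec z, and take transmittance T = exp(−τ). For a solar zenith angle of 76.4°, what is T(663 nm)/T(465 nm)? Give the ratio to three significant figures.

1.86

Airmass: sec 76.4° = 4.2527.
τ(663 nm) = 0.0981 × (550/663)⁴ × 4.2527 = 0.0981 × 0.4736 × 4.2527 = 0.1976.
τ(465 nm) = 0.0981 × (550/465)⁴ × 4.2527 = 0.0981 × 1.9572 × 4.2527 = 0.8165.
T(663)/T(465) = exp(τ_B − τ_A) = exp(0.6190) = 1.8570.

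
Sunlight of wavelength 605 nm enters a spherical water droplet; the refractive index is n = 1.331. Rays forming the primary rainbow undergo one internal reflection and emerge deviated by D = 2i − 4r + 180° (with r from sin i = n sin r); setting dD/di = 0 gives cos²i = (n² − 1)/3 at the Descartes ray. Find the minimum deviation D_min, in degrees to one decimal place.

137.6°

cos²i = (1.77156 − 1)/3 = 0.25719; i = arccos(0.50714) = 59.527°.
sin r = sin 59.527°/1.331 = 0.64753; r = 40.356°.
D_min = 2·59.527° − 4·40.356° + 180° = 137.630°.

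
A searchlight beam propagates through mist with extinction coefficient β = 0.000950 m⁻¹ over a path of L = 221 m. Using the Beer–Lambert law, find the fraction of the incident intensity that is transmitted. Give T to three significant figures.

τ = β·L = 0.000950 × 221 = 0.2099.
T = exp(−0.2099) = 0.8106.

0.811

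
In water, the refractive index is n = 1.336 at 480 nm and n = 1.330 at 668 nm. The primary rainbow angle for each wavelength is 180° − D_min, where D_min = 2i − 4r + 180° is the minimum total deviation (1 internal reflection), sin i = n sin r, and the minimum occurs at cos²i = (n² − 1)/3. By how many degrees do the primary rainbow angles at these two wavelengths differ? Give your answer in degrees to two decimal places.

At 480 nm (n = 1.336): cos²i = 0.26163 → i = 59.236°, r = 40.029°, D_min = 138.356°, rainbow angle = 41.644°.
At 668 nm (n = 1.330): cos²i = 0.25630 → i = 59.585°, r = 40.422°, D_min = 137.484°, rainbow angle = 42.516°.
Angular width = |41.644° − 42.516°| = 0.873°.

0.87°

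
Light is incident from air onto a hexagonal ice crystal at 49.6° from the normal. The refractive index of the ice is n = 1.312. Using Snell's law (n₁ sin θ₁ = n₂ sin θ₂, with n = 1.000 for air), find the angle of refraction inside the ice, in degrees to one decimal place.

Snell: sin θ_r = sin θ_i / n = sin 49.6° / 1.312 = 0.7615 / 1.312 = 0.5804.
θ_r = arcsin(0.5804) = 35.48°.

35.5°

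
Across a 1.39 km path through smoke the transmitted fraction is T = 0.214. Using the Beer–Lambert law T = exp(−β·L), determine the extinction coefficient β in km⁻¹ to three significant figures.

1.11 km⁻¹

Beer–Lambert: T = exp(−βL) ⇒ β = −ln(T)/L = −ln(0.214)/1.39 = 1.5418/1.39 = 1.109 km⁻¹.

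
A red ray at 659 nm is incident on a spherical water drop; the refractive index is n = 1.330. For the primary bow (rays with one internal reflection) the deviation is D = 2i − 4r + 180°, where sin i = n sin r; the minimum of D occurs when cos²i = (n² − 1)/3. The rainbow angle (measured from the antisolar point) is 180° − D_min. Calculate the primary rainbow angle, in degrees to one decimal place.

cos²i = (1.76890 − 1)/3 = 0.25630; i = arccos(0.50626) = 59.585°.
sin r = sin 59.585°/1.330 = 0.64841; r = 40.422°.
D_min = 2·59.585° − 4·40.422° + 180° = 137.484°.
Rainbow angle = 180° − D_min = 42.516°.

42.5°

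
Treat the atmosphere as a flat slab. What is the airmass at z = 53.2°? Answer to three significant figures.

1.67

X = sec z = 1/cos 53.2° = 1/0.5990 = 1.6694.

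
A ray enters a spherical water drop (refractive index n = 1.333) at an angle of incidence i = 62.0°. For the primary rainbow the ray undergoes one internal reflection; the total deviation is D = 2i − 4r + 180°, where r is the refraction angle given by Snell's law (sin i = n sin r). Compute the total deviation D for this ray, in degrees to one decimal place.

sin r = sin 62.0° / 1.333 = 0.8829/1.333 = 0.6624; r = 41.48°.
D = 2·62.0° − 4·41.48° + 180° = 124.00° − 165.93° + 180° = 138.07°.

138.1°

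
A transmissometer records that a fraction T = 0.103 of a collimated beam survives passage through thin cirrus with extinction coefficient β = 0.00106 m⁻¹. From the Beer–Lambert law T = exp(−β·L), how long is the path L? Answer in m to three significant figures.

2140 m

Beer–Lambert: T = exp(−βL) ⇒ L = −ln(T)/β = −ln(0.103)/0.00106 = 2.2730/0.00106 = 2144 m.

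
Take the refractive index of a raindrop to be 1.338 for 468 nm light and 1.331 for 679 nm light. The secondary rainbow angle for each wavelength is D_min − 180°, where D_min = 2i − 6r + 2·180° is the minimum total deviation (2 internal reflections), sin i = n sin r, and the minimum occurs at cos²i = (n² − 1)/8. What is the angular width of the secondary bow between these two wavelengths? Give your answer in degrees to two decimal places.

1.83°

At 468 nm (n = 1.338): cos²i = 0.09878 → i = 71.682°, r = 45.195°, D_min = 232.193°, rainbow angle = 52.193°.
At 679 nm (n = 1.331): cos²i = 0.09645 → i = 71.907°, r = 45.575°, D_min = 230.365°, rainbow angle = 50.365°.
Angular width = |52.193° − 50.365°| = 1.828°.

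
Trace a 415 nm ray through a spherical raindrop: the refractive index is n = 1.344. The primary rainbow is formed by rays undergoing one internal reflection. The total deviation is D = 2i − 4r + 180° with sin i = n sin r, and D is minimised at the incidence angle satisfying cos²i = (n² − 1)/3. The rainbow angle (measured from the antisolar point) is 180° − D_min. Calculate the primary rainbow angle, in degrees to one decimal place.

cos²i = (1.80634 − 1)/3 = 0.26878; i = arccos(0.51844) = 58.772°.
sin r = sin 58.772°/1.344 = 0.63625; r = 39.512°.
D_min = 2·58.772° − 4·39.512° + 180° = 139.495°.
Rainbow angle = 180° − D_min = 40.505°.

40.5°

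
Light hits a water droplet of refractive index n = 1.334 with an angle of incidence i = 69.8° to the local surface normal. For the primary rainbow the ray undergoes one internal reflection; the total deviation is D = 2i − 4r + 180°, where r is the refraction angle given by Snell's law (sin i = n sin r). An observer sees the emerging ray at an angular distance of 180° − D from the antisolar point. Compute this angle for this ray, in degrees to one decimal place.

39.2°

sin r = sin 69.8° / 1.334 = 0.9385/1.334 = 0.7035; r = 44.71°.
D = 2·69.8° − 4·44.71° + 180° = 139.60° − 178.84° + 180° = 140.76°.
Angle from antisolar point = 180° − D = 39.24°.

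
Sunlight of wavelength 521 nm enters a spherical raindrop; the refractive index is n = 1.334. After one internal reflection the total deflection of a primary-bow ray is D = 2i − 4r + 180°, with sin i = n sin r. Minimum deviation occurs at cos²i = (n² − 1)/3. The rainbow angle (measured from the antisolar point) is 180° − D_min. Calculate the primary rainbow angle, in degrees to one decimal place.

cos²i = (1.77956 − 1)/3 = 0.25985; i = arccos(0.50976) = 59.352°.
sin r = sin 59.352°/1.334 = 0.64492; r = 40.159°.
D_min = 2·59.352° − 4·40.159° + 180° = 138.067°.
Rainbow angle = 180° − D_min = 41.933°.

41.9°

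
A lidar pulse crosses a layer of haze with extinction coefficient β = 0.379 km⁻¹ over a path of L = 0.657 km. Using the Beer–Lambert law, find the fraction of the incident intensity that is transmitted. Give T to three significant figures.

τ = β·L = 0.379 × 0.657 = 0.2490.
T = exp(−0.2490) = 0.7796.

0.780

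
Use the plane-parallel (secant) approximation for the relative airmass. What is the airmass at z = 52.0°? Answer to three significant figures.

1.62

X = sec z = 1/cos 52.0° = 1/0.6157 = 1.6243.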